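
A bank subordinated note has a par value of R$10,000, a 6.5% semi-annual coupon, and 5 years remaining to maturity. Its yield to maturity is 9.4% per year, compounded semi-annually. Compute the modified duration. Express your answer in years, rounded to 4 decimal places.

Periodic yield y = 0.047. First find Macaulay duration:
  t   CF        PV=CF/(1+0.047)^t    t·PV
  1       325.00       310.4107       310.4107
  2       325.00       296.4763       592.9526
  3       325.00       283.1674       849.5023
  4       325.00       270.4560     1,081.8240
  5       325.00       258.3152     1,291.5760
  6       325.00       246.7194     1,480.3163
  7       325.00       235.6441     1,649.5088
  8       325.00       225.0660     1,800.5281
  9       325.00       214.9628     1,934.6648
  10   10,325.00     6,522.6375    65,226.3751
  Σ                  8,863.8554    76,217.6587
P = 8,863.8554; Macaulay duration = 76,217.6587 / 8,863.8554 = 8.59870 half-year periods = 4.29935 years.
Modified duration = D_Mac / (1 + y) = 4.29935 / 1.047 = 4.10635 years.

4.1064 years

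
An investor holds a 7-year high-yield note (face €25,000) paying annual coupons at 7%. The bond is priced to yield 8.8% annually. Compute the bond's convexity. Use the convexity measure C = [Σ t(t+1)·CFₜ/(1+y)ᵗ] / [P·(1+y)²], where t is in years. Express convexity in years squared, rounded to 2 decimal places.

35.78

With y = 0.088:
  t   CF        PV=CF/(1+0.088)^t    t·PV        t(t+1)·PV
  1     1,750.00     1,608.4559     1,608.4559       3,216.9118
  2     1,750.00     1,478.3602     2,956.7204       8,870.1611
  3     1,750.00     1,358.7869     4,076.3608      16,305.4432
  4     1,750.00     1,248.8851     4,995.5402      24,977.7010
  5     1,750.00     1,147.8723     5,739.3614      34,436.1687
  6     1,750.00     1,055.0297     6,330.1781      44,311.2465
  7    26,750.00    14,822.5020   103,757.5143     830,060.1143
  Σ                 22,719.8921   129,464.1311     962,177.7466
P = 22,719.8921.
Convexity = Σ t(t+1)·PV / [P·(1+y)²] = 962,177.7466 / (22,719.8921 × 1.183744) = 35.77596.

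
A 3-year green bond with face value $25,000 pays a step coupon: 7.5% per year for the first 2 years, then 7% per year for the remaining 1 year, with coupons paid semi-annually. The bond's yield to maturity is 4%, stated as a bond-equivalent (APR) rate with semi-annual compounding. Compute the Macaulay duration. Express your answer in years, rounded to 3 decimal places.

Periodic yield y = 0.02. Discount each cash flow and weight by its period:
  t   CF        PV=CF/(1+0.02)^t    t·PV
  1       937.50       919.1176       919.1176
  2       937.50       901.0957     1,802.1915
  3       937.50       883.4272     2,650.2816
  4       937.50       866.1051     3,464.4203
  5       875.00       792.5145     3,962.5723
  6    25,875.00    22,976.2595   137,857.5571
  Σ                 27,338.5196   150,656.1404
Price P = Σ PV = 27,338.5196.
Macaulay duration = Σ(t·PV) / P = 150,656.1404 / 27,338.5196 = 5.51076 half-year periods.
In years: 5.51076 / 2 = 2.75538 years.

2.755 years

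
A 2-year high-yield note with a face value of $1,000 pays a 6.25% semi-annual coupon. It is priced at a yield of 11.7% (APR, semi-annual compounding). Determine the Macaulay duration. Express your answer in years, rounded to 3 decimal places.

1.906 years

Periodic yield y = 0.0585. Discount each cash flow and weight by its period:
  t   CF        PV=CF/(1+0.0585)^t    t·PV
  1        31.25        29.5229        29.5229
  2        31.25        27.8913        55.7825
  3        31.25        26.3498        79.0494
  4     1,031.25       821.4867     3,285.9466
  Σ                    905.2506     3,450.3015
Price P = Σ PV = 905.2506.
Macaulay duration = Σ(t·PV) / P = 3,450.3015 / 905.2506 = 3.81143 half-year periods.
In years: 3.81143 / 2 = 1.90572 years.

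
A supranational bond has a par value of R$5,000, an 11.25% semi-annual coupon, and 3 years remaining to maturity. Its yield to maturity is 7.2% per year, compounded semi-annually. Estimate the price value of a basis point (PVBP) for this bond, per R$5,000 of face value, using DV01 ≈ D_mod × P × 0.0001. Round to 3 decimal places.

Periodic yield y = 0.036.
  t   CF        PV=CF/(1+0.036)^t    t·PV
  1       281.25       271.4768       271.4768
  2       281.25       262.0433       524.0866
  3       281.25       252.9375       758.8126
  4       281.25       244.1482       976.5928
  5       281.25       235.6643     1,178.3214
  6     5,281.25     4,271.4782    25,628.8692
  Σ                  5,537.7483    29,338.1593
P = 5,537.7483; D_Mac = 5.29785 half-year periods = 2.64892 yrs; D_mod = 2.55688 yrs.
DV01 ≈ 2.55688 × 5,537.7483 × 0.0001 = 1.415934.

R$1.416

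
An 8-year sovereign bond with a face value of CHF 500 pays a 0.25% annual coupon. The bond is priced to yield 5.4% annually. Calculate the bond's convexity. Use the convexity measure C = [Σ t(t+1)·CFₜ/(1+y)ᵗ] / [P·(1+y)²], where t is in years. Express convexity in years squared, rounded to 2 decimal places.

With y = 0.054:
  t   CF        PV=CF/(1+0.054)^t    t·PV        t(t+1)·PV
  1         1.25         1.1860         1.1860           2.3719
  2         1.25         1.1252         2.2504           6.7512
  3         1.25         1.0675         3.2026          12.8106
  4         1.25         1.0129         4.0514          20.2571
  5         1.25         0.9610         4.8048          28.8289
  6         1.25         0.9117         5.4704          38.2927
  7         1.25         0.8650         6.0551          48.4411
  8       501.25       329.1012     2,632.8098      23,695.2882
  Σ                    336.2305     2,659.8306      23,853.0417
P = 336.2305.
Convexity = Σ t(t+1)·PV / [P·(1+y)²] = 23,853.0417 / (336.2305 × 1.110916) = 63.85949.

63.86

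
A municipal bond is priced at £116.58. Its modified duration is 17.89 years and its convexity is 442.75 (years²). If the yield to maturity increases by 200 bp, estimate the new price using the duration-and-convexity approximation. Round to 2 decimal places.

Duration effect: -D_mod·Δy = -17.89 × (+0.02) = -0.357800
Convexity effect: ½·C·(Δy)² = 0.5 × 442.75 × (0.02)² = +0.0885500
ΔP/P ≈ -0.357800 + 0.0885500 = -0.269250
New price ≈ 116.58 × (1 - 0.269250) = 85.190835.

£85.19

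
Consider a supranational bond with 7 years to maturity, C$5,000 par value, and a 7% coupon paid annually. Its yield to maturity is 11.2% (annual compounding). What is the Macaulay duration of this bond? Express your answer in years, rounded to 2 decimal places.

5.60 years

Periodic yield y = 0.112. Discount each cash flow and weight by its year:
  t   CF        PV=CF/(1+0.112)^t    t·PV
  1       350.00       314.7482       314.7482
  2       350.00       283.0469       566.0939
  3       350.00       254.5386       763.6159
  4       350.00       228.9016       915.6065
  5       350.00       205.8468     1,029.2340
  6       350.00       185.1140     1,110.6841
  7     5,350.00     2,544.6044    17,812.2307
  Σ                  4,016.8006    22,512.2133
Price P = Σ PV = 4,016.8006.
Macaulay duration = Σ(t·PV) / P = 22,512.2133 / 4,016.8006 = 5.60451 years.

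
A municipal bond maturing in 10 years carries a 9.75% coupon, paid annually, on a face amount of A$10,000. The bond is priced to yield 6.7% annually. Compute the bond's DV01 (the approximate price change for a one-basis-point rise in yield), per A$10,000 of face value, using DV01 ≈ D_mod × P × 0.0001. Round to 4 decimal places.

Periodic yield y = 0.067.
  t   CF        PV=CF/(1+0.067)^t    t·PV
  1       975.00       913.7769       913.7769
  2       975.00       856.3983     1,712.7965
  3       975.00       802.6226     2,407.8677
  4       975.00       752.2236     3,008.8943
  5       975.00       704.9893     3,524.9464
  6       975.00       660.7210     3,964.3259
  7       975.00       619.2324     4,334.6269
  8       975.00       580.3490     4,642.7922
  9       975.00       543.9072     4,895.1652
  10   10,975.00     5,737.9972    57,379.9724
  Σ                 12,172.2175    86,785.1644
P = 12,172.2175; D_Mac = 7.12977 yrs; D_mod = 6.68208 yrs.
DV01 ≈ 6.68208 × 12,172.2175 × 0.0001 = 8.133567.

A$8.1336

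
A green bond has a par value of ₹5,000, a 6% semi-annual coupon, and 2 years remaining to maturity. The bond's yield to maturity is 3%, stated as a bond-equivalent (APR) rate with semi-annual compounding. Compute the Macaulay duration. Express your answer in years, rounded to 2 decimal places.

1.92 years

Periodic yield y = 0.015. Discount each cash flow and weight by its period:
  t   CF        PV=CF/(1+0.015)^t    t·PV
  1       150.00       147.7833       147.7833
  2       150.00       145.5993       291.1985
  3       150.00       143.4475       430.3426
  4     5,150.00     4,852.2488    19,408.9951
  Σ                  5,289.0788    20,278.3196
Price P = Σ PV = 5,289.0788.
Macaulay duration = Σ(t·PV) / P = 20,278.3196 / 5,289.0788 = 3.83400 half-year periods.
In years: 3.83400 / 2 = 1.91700 years.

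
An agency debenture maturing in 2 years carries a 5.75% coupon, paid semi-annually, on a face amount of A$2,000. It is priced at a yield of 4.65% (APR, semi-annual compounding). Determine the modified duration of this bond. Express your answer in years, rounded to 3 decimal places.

Periodic yield y = 0.02325. First find Macaulay duration:
  t   CF        PV=CF/(1+0.02325)^t    t·PV
  1        57.50        56.1935        56.1935
  2        57.50        54.9167       109.8334
  3        57.50        53.6689       161.0067
  4     2,057.50     1,876.7777     7,507.1107
  Σ                  2,041.5568     7,834.1443
P = 2,041.5568; Macaulay duration = 7,834.1443 / 2,041.5568 = 3.83734 half-year periods = 1.91867 years.
Modified duration = D_Mac / (1 + y) = 1.91867 / 1.02325 = 1.87507 years.

1.875 years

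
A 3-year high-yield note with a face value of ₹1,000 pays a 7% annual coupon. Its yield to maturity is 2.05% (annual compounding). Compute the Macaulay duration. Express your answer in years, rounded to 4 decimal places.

2.8211 years

Periodic yield y = 0.0205. Discount each cash flow and weight by its year:
  t   CF        PV=CF/(1+0.0205)^t    t·PV
  1        70.00        68.5938        68.5938
  2        70.00        67.2159       134.4318
  3     1,070.00     1,006.8036     3,020.4107
  Σ                  1,142.6133     3,223.4364
Price P = Σ PV = 1,142.6133.
Macaulay duration = Σ(t·PV) / P = 3,223.4364 / 1,142.6133 = 2.82111 years.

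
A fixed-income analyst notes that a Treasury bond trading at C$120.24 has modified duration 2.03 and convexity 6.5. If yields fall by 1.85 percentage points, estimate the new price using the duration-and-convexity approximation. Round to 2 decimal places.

Duration effect: -D_mod·Δy = -2.03 × (-0.0185) = +0.037555
Convexity effect: ½·C·(Δy)² = 0.5 × 6.5 × (-0.0185)² = +0.0011123125
ΔP/P ≈ +0.037555 + 0.0011123125 = +0.0386673125
New price ≈ 120.24 × (1 + 0.0386673125) = 124.889357655.

C$124.89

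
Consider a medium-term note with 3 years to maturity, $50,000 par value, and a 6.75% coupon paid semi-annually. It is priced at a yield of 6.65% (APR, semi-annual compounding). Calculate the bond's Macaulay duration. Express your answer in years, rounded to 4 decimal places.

Periodic yield y = 0.03325. Discount each cash flow and weight by its period:
  t   CF        PV=CF/(1+0.03325)^t    t·PV
  1     1,687.50     1,633.1962     1,633.1962
  2     1,687.50     1,580.6399     3,161.2799
  3     1,687.50     1,529.7749     4,589.3248
  4     1,687.50     1,480.5468     5,922.1870
  5     1,687.50     1,432.9027     7,164.5137
  6    51,687.50    42,476.9224   254,861.5345
  Σ                 50,133.9830   277,332.0361
Price P = Σ PV = 50,133.9830.
Macaulay duration = Σ(t·PV) / P = 277,332.0361 / 50,133.9830 = 5.53182 half-year periods.
In years: 5.53182 / 2 = 2.76591 years.

2.7659 years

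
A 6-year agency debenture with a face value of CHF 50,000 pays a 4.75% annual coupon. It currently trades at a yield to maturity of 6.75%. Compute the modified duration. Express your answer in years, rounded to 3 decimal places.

4.985 years

Periodic yield y = 0.0675. First find Macaulay duration:
  t   CF        PV=CF/(1+0.0675)^t    t·PV
  1     2,375.00     2,224.8244     2,224.8244
  2     2,375.00     2,084.1446     4,168.2892
  3     2,375.00     1,952.3603     5,857.0808
  4     2,375.00     1,828.9089     7,315.6357
  5     2,375.00     1,713.2636     8,566.3181
  6    52,375.00    35,392.9477   212,357.6859
  Σ                 45,196.4494   240,489.8342
P = 45,196.4494; Macaulay duration = 240,489.8342 / 45,196.4494 = 5.32099 years.
Modified duration = D_Mac / (1 + y) = 5.32099 / 1.0675 = 4.98453 years.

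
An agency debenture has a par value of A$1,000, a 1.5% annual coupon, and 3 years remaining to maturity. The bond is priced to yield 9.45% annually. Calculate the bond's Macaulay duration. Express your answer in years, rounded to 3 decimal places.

2.950 years

Periodic yield y = 0.0945. Discount each cash flow and weight by its year:
  t   CF        PV=CF/(1+0.0945)^t    t·PV
  1        15.00        13.7049        13.7049
  2        15.00        12.5216        25.0432
  3     1,015.00       774.1386     2,322.4159
  Σ                    800.3651     2,361.1640
Price P = Σ PV = 800.3651.
Macaulay duration = Σ(t·PV) / P = 2,361.1640 / 800.3651 = 2.95011 years.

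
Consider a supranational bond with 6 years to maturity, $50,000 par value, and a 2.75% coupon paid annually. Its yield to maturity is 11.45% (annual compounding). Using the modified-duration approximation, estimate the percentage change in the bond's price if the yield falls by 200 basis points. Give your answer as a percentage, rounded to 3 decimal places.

+9.856%

Periodic yield y = 0.1145. Modified duration first:
  t   CF        PV=CF/(1+0.1145)^t    t·PV
  1     1,375.00     1,233.7371     1,233.7371
  2     1,375.00     1,106.9871     2,213.9742
  3     1,375.00       993.2589     2,979.7768
  4     1,375.00       891.2148     3,564.8593
  5     1,375.00       799.6544     3,998.2720
  6    51,375.00    26,808.4311   160,850.5863
  Σ                 31,833.2834   174,841.2058
P = 31,833.2834; D_Mac = 5.49240 yrs; D_mod = 5.49240/(1+0.1145) = 4.92813 yrs.
ΔP/P ≈ -D_mod · Δy = -4.92813 × (-0.02) = +0.098563 = +9.8563%.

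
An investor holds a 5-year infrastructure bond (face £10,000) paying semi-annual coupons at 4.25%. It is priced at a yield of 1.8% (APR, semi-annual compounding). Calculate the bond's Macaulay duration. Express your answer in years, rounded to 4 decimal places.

4.5856 years

Periodic yield y = 0.009. Discount each cash flow and weight by its period:
  t   CF        PV=CF/(1+0.009)^t    t·PV
  1       212.50       210.6046       210.6046
  2       212.50       208.7260       417.4520
  3       212.50       206.8642       620.5927
  4       212.50       205.0191       820.0763
  5       212.50       203.1904     1,015.9518
  6       212.50       201.3780     1,208.2678
  7       212.50       199.5817     1,397.0721
  8       212.50       197.8015     1,582.4121
  9       212.50       196.0372     1,764.3346
  10   10,212.50     9,337.2805    93,372.8053
  Σ                 11,166.4832   102,409.5693
Price P = Σ PV = 11,166.4832.
Macaulay duration = Σ(t·PV) / P = 102,409.5693 / 11,166.4832 = 9.17116 half-year periods.
In years: 9.17116 / 2 = 4.58558 years.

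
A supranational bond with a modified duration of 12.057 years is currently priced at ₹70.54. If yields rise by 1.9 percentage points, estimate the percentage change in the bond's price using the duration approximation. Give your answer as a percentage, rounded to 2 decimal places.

Duration approximation: ΔP/P ≈ -D_mod · Δy = -12.057 × (+0.019) = -0.229083.
As a percentage: -22.9083%.

-22.91%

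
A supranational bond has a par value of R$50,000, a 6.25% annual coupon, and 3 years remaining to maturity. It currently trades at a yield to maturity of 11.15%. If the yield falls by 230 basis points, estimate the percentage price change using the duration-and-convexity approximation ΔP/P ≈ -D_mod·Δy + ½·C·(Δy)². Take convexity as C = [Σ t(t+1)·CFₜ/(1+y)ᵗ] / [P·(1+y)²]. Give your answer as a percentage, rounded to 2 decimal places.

With y = 0.1115:
  t   CF        PV=CF/(1+0.1115)^t    t·PV        t(t+1)·PV
  1     3,125.00     2,811.5160     2,811.5160       5,623.0319
  2     3,125.00     2,529.4791     5,058.9581      15,176.8743
  3    53,125.00    38,687.4889   116,062.4668     464,249.8670
  Σ                 44,028.4839   123,932.9408     485,049.7733
P = 44,028.4839; D_Mac = 2.81484 yrs; D_mod = 2.53247 yrs; C = 8.91731.
Duration effect: -2.53247 × (-0.023) = +0.058247
Convexity effect: 0.5 × 8.91731 × (-0.023)² = +0.0023586
ΔP/P ≈ +0.058247 + 0.0023586 = +0.060605 = +6.0605%.

+6.06%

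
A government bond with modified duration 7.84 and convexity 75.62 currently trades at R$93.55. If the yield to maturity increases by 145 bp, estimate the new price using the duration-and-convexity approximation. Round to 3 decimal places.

Duration effect: -D_mod·Δy = -7.84 × (+0.0145) = -0.113680
Convexity effect: ½·C·(Δy)² = 0.5 × 75.62 × (0.0145)² = +0.0079495525
ΔP/P ≈ -0.113680 + 0.0079495525 = -0.1057304475
New price ≈ 93.55 × (1 - 0.1057304475) = 83.658916636375.

R$83.659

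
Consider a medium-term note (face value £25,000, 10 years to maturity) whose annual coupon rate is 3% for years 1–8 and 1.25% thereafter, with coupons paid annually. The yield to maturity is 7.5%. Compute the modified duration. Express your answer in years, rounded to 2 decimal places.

7.87 years

Periodic yield y = 0.075. First find Macaulay duration:
  t   CF        PV=CF/(1+0.075)^t    t·PV
  1       750.00       697.6744       697.6744
  2       750.00       648.9995     1,297.9989
  3       750.00       603.7204     1,811.1613
  4       750.00       561.6004     2,246.4016
  5       750.00       522.4190     2,612.0949
  6       750.00       485.9711     2,915.8268
  7       750.00       452.0662     3,164.4632
  8       750.00       420.5267     3,364.2134
  9       312.50       162.9948     1,466.9535
  10   25,312.50    12,281.4713   122,814.7131
  Σ                 16,837.4438   142,391.5012
P = 16,837.4438; Macaulay duration = 142,391.5012 / 16,837.4438 = 8.45684 years.
Modified duration = D_Mac / (1 + y) = 8.45684 / 1.075 = 7.86682 years.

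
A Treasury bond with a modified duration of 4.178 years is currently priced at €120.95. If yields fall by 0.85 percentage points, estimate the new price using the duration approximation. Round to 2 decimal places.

€125.25

Duration approximation: ΔP/P ≈ -D_mod · Δy = -4.178 × (-0.0085) = +0.035513.
New price ≈ 120.95 × (1 + 0.035513) = 125.24529735.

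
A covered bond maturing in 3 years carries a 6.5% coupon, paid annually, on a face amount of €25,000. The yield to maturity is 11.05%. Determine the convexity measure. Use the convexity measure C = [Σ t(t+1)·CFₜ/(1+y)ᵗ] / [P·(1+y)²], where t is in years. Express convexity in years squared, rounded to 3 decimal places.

With y = 0.1105:
  t   CF        PV=CF/(1+0.1105)^t    t·PV        t(t+1)·PV
  1     1,625.00     1,463.3048     1,463.3048       2,926.6096
  2     1,625.00     1,317.6991     2,635.3981       7,906.1944
  3    26,625.00    19,441.6861    58,325.0584     233,300.2337
  Σ                 22,222.6900    62,423.7614     244,133.0378
P = 22,222.6900.
Convexity = Σ t(t+1)·PV / [P·(1+y)²] = 244,133.0378 / (22,222.6900 × 1.233210) = 8.90826.

8.908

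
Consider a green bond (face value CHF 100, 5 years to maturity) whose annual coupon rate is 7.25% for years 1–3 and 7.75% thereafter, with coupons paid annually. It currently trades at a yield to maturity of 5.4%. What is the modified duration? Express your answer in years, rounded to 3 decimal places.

4.170 years

Periodic yield y = 0.054. First find Macaulay duration:
  t   CF        PV=CF/(1+0.054)^t    t·PV
  1         7.25         6.8786         6.8786
  2         7.25         6.5261        13.0523
  3         7.25         6.1918        18.5754
  4         7.75         6.2797        25.1188
  5       107.75        82.8351       414.1753
  Σ                    108.7113       477.8004
P = 108.7113; Macaulay duration = 477.8004 / 108.7113 = 4.39513 years.
Modified duration = D_Mac / (1 + y) = 4.39513 / 1.054 = 4.16995 years.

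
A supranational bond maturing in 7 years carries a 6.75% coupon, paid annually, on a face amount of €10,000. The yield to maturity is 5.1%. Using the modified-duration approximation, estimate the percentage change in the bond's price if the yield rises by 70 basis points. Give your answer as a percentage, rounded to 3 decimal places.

Periodic yield y = 0.051. Modified duration first:
  t   CF        PV=CF/(1+0.051)^t    t·PV
  1       675.00       642.2455       642.2455
  2       675.00       611.0804     1,222.1608
  3       675.00       581.4276     1,744.2827
  4       675.00       553.2137     2,212.8547
  5       675.00       526.3689     2,631.8443
  6       675.00       500.8267     3,004.9602
  7    10,675.00     7,536.1385    52,752.9695
  Σ                 10,951.3012    64,211.3177
P = 10,951.3012; D_Mac = 5.86335 yrs; D_mod = 5.86335/(1+0.051) = 5.57883 yrs.
ΔP/P ≈ -D_mod · Δy = -5.57883 × (+0.007) = -0.039052 = -3.9052%.

-3.905%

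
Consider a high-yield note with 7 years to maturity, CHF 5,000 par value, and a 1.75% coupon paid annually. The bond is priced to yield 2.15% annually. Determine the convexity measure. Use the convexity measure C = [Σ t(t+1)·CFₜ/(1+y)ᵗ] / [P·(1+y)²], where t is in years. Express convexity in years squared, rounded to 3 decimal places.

With y = 0.0215:
  t   CF        PV=CF/(1+0.0215)^t    t·PV        t(t+1)·PV
  1        87.50        85.6583        85.6583         171.3167
  2        87.50        83.8555       167.7109         503.1327
  3        87.50        82.0905       246.2715         985.0861
  4        87.50        80.3627       321.4508       1,607.2542
  5        87.50        78.6713       393.3564       2,360.1383
  6        87.50        77.0154       462.0927       3,234.6487
  7     5,087.50     4,383.6495    30,685.5467     245,484.3738
  Σ                  4,871.3033    32,362.0874     254,345.9504
P = 4,871.3033.
Convexity = Σ t(t+1)·PV / [P·(1+y)²] = 254,345.9504 / (4,871.3033 × 1.043462) = 50.03834.

50.038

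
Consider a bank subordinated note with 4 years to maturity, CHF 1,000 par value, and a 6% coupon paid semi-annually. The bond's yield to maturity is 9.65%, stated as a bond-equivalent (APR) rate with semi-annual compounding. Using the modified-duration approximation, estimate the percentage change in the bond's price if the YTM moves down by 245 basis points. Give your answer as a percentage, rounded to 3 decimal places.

+8.379%

Periodic yield y = 0.04825. Modified duration first:
  t   CF        PV=CF/(1+0.04825)^t    t·PV
  1        30.00        28.6191        28.6191
  2        30.00        27.3018        54.6036
  3        30.00        26.0451        78.1354
  4        30.00        24.8463        99.3852
  5        30.00        23.7026       118.5132
  6        30.00        22.6116       135.6698
  7        30.00        21.5708       150.9959
  8     1,030.00       706.5099     5,652.0793
  Σ                    881.2074     6,318.0016
P = 881.2074; D_Mac = 7.16971 half-year periods = 3.58485 yrs; D_mod = 3.58485/(1+0.04825) = 3.41985 yrs.
ΔP/P ≈ -D_mod · Δy = -3.41985 × (-0.0245) = +0.083786 = +8.3786%.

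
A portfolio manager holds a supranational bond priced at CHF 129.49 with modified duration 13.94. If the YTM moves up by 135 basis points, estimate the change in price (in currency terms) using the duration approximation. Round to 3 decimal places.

Duration approximation: ΔP/P ≈ -D_mod · Δy = -13.94 × (+0.0135) = -0.188190.
ΔP ≈ 129.49 × (-0.188190) = -24.3687231.

-CHF 24.369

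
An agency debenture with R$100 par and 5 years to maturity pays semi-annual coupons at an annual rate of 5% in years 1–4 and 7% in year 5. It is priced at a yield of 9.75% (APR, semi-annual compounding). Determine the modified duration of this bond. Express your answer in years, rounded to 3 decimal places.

4.217 years

Periodic yield y = 0.04875. First find Macaulay duration:
  t   CF        PV=CF/(1+0.04875)^t    t·PV
  1         2.50         2.3838         2.3838
  2         2.50         2.2730         4.5460
  3         2.50         2.1673         6.5020
  4         2.50         2.0666         8.2663
  5         2.50         1.9705         9.8526
  6         2.50         1.8789        11.2735
  7         2.50         1.7916        12.5411
  8         2.50         1.7083        13.6664
  9         3.50         2.2804        20.5240
  10      103.50        64.3014       643.0143
  Σ                     82.8219       732.5699
P = 82.8219; Macaulay duration = 732.5699 / 82.8219 = 8.84513 half-year periods = 4.42256 years.
Modified duration = D_Mac / (1 + y) = 4.42256 / 1.04875 = 4.21699 years.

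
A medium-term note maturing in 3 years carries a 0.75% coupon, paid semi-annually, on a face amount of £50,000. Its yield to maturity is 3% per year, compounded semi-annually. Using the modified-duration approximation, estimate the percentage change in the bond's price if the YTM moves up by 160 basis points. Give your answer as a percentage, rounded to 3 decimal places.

Periodic yield y = 0.015. Modified duration first:
  t   CF        PV=CF/(1+0.015)^t    t·PV
  1       187.50       184.7291       184.7291
  2       187.50       181.9991       363.9982
  3       187.50       179.3094       537.9283
  4       187.50       176.6595       706.6382
  5       187.50       174.0488       870.2441
  6    50,187.50    45,898.5863   275,391.5177
  Σ                 46,795.3322   278,055.0555
P = 46,795.3322; D_Mac = 5.94194 half-year periods = 2.97097 yrs; D_mod = 2.97097/(1+0.015) = 2.92706 yrs.
ΔP/P ≈ -D_mod · Δy = -2.92706 × (+0.016) = -0.046833 = -4.6833%.

-4.683%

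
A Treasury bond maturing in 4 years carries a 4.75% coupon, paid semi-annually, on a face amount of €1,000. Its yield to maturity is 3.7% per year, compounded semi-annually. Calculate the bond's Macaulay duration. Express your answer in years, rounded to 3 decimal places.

Periodic yield y = 0.0185. Discount each cash flow and weight by its period:
  t   CF        PV=CF/(1+0.0185)^t    t·PV
  1        23.75        23.3186        23.3186
  2        23.75        22.8950        45.7901
  3        23.75        22.4792        67.4375
  4        23.75        22.0709        88.2835
  5        23.75        21.6700       108.3499
  6        23.75        21.2764       127.6582
  7        23.75        20.8899       146.2293
  8     1,023.75       884.1087     7,072.8693
  Σ                  1,038.7086     7,679.9364
Price P = Σ PV = 1,038.7086.
Macaulay duration = Σ(t·PV) / P = 7,679.9364 / 1,038.7086 = 7.39374 half-year periods.
In years: 7.39374 / 2 = 3.69687 years.

3.697 years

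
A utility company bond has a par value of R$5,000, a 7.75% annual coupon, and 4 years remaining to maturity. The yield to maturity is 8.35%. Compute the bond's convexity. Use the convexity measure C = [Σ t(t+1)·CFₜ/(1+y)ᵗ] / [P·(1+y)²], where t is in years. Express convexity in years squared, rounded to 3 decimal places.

14.691

With y = 0.0835:
  t   CF        PV=CF/(1+0.0835)^t    t·PV        t(t+1)·PV
  1       387.50       357.6373       357.6373         715.2746
  2       387.50       330.0759       660.1519       1,980.4557
  3       387.50       304.6386       913.9159       3,655.6634
  4     5,387.50     3,909.0536    15,636.2142      78,181.0711
  Σ                  4,901.4054    17,567.9193      84,532.4648
P = 4,901.4054.
Convexity = Σ t(t+1)·PV / [P·(1+y)²] = 84,532.4648 / (4,901.4054 × 1.173972) = 14.69079.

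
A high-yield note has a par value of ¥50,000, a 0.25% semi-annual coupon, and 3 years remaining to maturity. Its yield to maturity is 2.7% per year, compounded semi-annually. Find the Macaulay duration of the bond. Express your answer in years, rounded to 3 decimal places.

2.990 years

Periodic yield y = 0.0135. Discount each cash flow and weight by its period:
  t   CF        PV=CF/(1+0.0135)^t    t·PV
  1        62.50        61.6675        61.6675
  2        62.50        60.8461       121.6921
  3        62.50        60.0356       180.1068
  4        62.50        59.2359       236.9436
  5        62.50        58.4469       292.2343
  6    50,062.50    46,192.3455   277,154.0732
  Σ                 46,492.5775   278,046.7176
Price P = Σ PV = 46,492.5775.
Macaulay duration = Σ(t·PV) / P = 278,046.7176 / 46,492.5775 = 5.98045 half-year periods.
In years: 5.98045 / 2 = 2.99023 years.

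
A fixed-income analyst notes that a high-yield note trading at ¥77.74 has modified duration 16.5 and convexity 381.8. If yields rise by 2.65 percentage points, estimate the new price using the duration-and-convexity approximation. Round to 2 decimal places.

Duration effect: -D_mod·Δy = -16.5 × (+0.0265) = -0.437250
Convexity effect: ½·C·(Δy)² = 0.5 × 381.8 × (0.0265)² = +0.134059525
ΔP/P ≈ -0.437250 + 0.134059525 = -0.303190475
New price ≈ 77.74 × (1 - 0.303190475) = 54.1699724735.

¥54.17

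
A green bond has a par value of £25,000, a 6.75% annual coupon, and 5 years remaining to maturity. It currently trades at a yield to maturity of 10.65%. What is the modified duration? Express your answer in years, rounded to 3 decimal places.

Periodic yield y = 0.1065. First find Macaulay duration:
  t   CF        PV=CF/(1+0.1065)^t    t·PV
  1     1,687.50     1,525.0791     1,525.0791
  2     1,687.50     1,378.2911     2,756.5822
  3     1,687.50     1,245.6313     3,736.8940
  4     1,687.50     1,125.7400     4,502.9601
  5    26,687.50    16,089.8058    80,449.0288
  Σ                 21,364.5473    92,970.5441
P = 21,364.5473; Macaulay duration = 92,970.5441 / 21,364.5473 = 4.35163 years.
Modified duration = D_Mac / (1 + y) = 4.35163 / 1.1065 = 3.93279 years.

3.933 years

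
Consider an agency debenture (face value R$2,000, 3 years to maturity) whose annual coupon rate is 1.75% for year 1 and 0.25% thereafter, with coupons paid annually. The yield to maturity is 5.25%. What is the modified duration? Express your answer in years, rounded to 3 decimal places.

Periodic yield y = 0.0525. First find Macaulay duration:
  t   CF        PV=CF/(1+0.0525)^t    t·PV
  1        35.00        33.2542        33.2542
  2         5.00         4.5136         9.0273
  3     2,005.00     1,719.6817     5,159.0450
  Σ                  1,757.4495     5,201.3264
P = 1,757.4495; Macaulay duration = 5,201.3264 / 1,757.4495 = 2.95959 years.
Modified duration = D_Mac / (1 + y) = 2.95959 / 1.0525 = 2.81196 years.

2.812 years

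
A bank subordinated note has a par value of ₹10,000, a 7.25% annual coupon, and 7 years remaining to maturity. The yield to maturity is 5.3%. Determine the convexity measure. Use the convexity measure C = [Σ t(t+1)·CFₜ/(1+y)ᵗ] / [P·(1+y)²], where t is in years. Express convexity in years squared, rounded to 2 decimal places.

With y = 0.053:
  t   CF        PV=CF/(1+0.053)^t    t·PV        t(t+1)·PV
  1       725.00       688.5090       688.5090       1,377.0180
  2       725.00       653.8547     1,307.7094       3,923.1283
  3       725.00       620.9447     1,862.8340       7,451.3359
  4       725.00       589.6910     2,358.7641      11,793.8206
  5       725.00       560.0105     2,800.0524      16,800.3143
  6       725.00       531.8238     3,190.9429      22,336.6001
  7    10,725.00     7,471.3435    52,299.4043     418,395.2348
  Σ                 11,116.1772    64,508.2161     482,077.4520
P = 11,116.1772.
Convexity = Σ t(t+1)·PV / [P·(1+y)²] = 482,077.4520 / (11,116.1772 × 1.108809) = 39.11151.

39.11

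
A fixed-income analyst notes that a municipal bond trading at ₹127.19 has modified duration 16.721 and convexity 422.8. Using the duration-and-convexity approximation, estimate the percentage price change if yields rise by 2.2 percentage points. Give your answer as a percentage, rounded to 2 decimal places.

-26.55%

Duration effect: -D_mod·Δy = -16.721 × (+0.022) = -0.367862
Convexity effect: ½·C·(Δy)² = 0.5 × 422.8 × (0.022)² = +0.1023176
ΔP/P ≈ -0.367862 + 0.1023176 = -0.2655444
= -26.55444%.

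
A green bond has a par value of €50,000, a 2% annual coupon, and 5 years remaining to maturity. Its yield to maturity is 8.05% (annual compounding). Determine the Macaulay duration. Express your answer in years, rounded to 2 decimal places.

Periodic yield y = 0.0805. Discount each cash flow and weight by its year:
  t   CF        PV=CF/(1+0.0805)^t    t·PV
  1     1,000.00       925.4975       925.4975
  2     1,000.00       856.5455     1,713.0911
  3     1,000.00       792.7307     2,378.1921
  4     1,000.00       733.6703     2,934.6810
  5    51,000.00    34,629.5079   173,147.5395
  Σ                 37,937.9519   181,099.0012
Price P = Σ PV = 37,937.9519.
Macaulay duration = Σ(t·PV) / P = 181,099.0012 / 37,937.9519 = 4.77356 years.

4.77 years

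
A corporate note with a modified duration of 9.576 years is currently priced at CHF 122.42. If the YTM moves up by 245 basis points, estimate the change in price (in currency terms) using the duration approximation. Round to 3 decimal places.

Duration approximation: ΔP/P ≈ -D_mod · Δy = -9.576 × (+0.0245) = -0.234612.
ΔP ≈ 122.42 × (-0.234612) = -28.72120104.

-CHF 28.721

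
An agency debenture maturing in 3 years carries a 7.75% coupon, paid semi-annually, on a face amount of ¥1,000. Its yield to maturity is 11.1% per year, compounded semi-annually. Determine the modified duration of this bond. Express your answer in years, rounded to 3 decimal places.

Periodic yield y = 0.0555. First find Macaulay duration:
  t   CF        PV=CF/(1+0.0555)^t    t·PV
  1        38.75        36.7125        36.7125
  2        38.75        34.7821        69.5641
  3        38.75        32.9532        98.8595
  4        38.75        31.2204       124.8817
  5        38.75        29.5788       147.8940
  6     1,038.75       751.2104     4,507.2626
  Σ                    916.4573     4,985.1743
P = 916.4573; Macaulay duration = 4,985.1743 / 916.4573 = 5.43961 half-year periods = 2.71981 years.
Modified duration = D_Mac / (1 + y) = 2.71981 / 1.0555 = 2.57680 years.

2.577 years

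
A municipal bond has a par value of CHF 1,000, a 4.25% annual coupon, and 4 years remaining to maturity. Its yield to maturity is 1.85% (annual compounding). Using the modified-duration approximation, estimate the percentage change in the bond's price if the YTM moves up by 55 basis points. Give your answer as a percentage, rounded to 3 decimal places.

-2.038%

Periodic yield y = 0.0185. Modified duration first:
  t   CF        PV=CF/(1+0.0185)^t    t·PV
  1        42.50        41.7280        41.7280
  2        42.50        40.9701        81.9402
  3        42.50        40.2259       120.6777
  4     1,042.50       968.7951     3,875.1804
  Σ                  1,091.7191     4,119.5263
P = 1,091.7191; D_Mac = 3.77343 yrs; D_mod = 3.77343/(1+0.0185) = 3.70489 yrs.
ΔP/P ≈ -D_mod · Δy = -3.70489 × (+0.0055) = -0.020377 = -2.0377%.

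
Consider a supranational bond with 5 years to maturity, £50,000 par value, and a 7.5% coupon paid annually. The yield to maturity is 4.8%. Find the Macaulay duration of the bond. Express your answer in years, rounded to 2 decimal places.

4.39 years

Periodic yield y = 0.048. Discount each cash flow and weight by its year:
  t   CF        PV=CF/(1+0.048)^t    t·PV
  1     3,750.00     3,578.2443     3,578.2443
  2     3,750.00     3,414.3552     6,828.7104
  3     3,750.00     3,257.9725     9,773.9176
  4     3,750.00     3,108.7524    12,435.0097
  5    53,750.00    42,517.9244   212,589.6220
  Σ                 55,877.2489   245,205.5040
Price P = Σ PV = 55,877.2489.
Macaulay duration = Σ(t·PV) / P = 245,205.5040 / 55,877.2489 = 4.38829 years.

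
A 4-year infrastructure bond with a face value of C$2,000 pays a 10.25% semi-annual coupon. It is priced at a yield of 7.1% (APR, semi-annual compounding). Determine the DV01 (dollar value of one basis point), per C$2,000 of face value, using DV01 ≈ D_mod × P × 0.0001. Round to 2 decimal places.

Periodic yield y = 0.0355.
  t   CF        PV=CF/(1+0.0355)^t    t·PV
  1       102.50        98.9860        98.9860
  2       102.50        95.5925       191.1849
  3       102.50        92.3153       276.9458
  4       102.50        89.1504       356.6017
  5       102.50        86.0941       430.4705
  6       102.50        83.1425       498.8552
  7       102.50        80.2922       562.0451
  8     2,102.50     1,590.5055    12,724.0441
  Σ                  2,216.0785    15,139.1333
P = 2,216.0785; D_Mac = 6.83150 half-year periods = 3.41575 yrs; D_mod = 3.29865 yrs.
DV01 ≈ 3.29865 × 2,216.0785 × 0.0001 = 0.731006.

C$0.73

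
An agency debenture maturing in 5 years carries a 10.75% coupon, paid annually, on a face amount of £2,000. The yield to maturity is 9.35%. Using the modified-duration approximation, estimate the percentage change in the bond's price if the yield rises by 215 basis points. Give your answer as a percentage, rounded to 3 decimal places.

Periodic yield y = 0.0935. Modified duration first:
  t   CF        PV=CF/(1+0.0935)^t    t·PV
  1       215.00       196.6164       196.6164
  2       215.00       179.8046       359.6093
  3       215.00       164.4304       493.2912
  4       215.00       150.3707       601.4829
  5     2,215.00     1,416.7062     7,083.5310
  Σ                  2,107.9283     8,734.5307
P = 2,107.9283; D_Mac = 4.14366 yrs; D_mod = 4.14366/(1+0.0935) = 3.78935 yrs.
ΔP/P ≈ -D_mod · Δy = -3.78935 × (+0.0215) = -0.081471 = -8.1471%.

-8.147%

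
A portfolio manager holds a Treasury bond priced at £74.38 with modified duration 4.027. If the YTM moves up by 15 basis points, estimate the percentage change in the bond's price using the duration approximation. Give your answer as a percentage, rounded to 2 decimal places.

Duration approximation: ΔP/P ≈ -D_mod · Δy = -4.027 × (+0.0015) = -0.0060405.
As a percentage: -0.60405%.

-0.60%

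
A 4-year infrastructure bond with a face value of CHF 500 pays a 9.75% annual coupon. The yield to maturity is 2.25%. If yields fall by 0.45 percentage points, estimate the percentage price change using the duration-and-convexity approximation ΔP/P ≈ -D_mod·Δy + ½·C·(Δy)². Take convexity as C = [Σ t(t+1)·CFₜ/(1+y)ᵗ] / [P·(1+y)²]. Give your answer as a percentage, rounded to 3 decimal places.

+1.584%

With y = 0.0225:
  t   CF        PV=CF/(1+0.0225)^t    t·PV        t(t+1)·PV
  1        48.75        47.6773        47.6773          95.3545
  2        48.75        46.6281        93.2563         279.7688
  3        48.75        45.6021       136.8062         547.2250
  4       548.75       502.0203     2,008.0811      10,040.4057
  Σ                    641.9278     2,285.8209      10,962.7540
P = 641.9278; D_Mac = 3.56087 yrs; D_mod = 3.48251 yrs; C = 16.33454.
Duration effect: -3.48251 × (-0.0045) = +0.015671
Convexity effect: 0.5 × 16.33454 × (-0.0045)² = +0.0001654
ΔP/P ≈ +0.015671 + 0.0001654 = +0.015837 = +1.5837%.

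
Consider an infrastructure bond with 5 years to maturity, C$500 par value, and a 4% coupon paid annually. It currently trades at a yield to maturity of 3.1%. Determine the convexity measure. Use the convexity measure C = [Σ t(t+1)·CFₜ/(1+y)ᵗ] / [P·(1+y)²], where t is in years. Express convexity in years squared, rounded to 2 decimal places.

With y = 0.031:
  t   CF        PV=CF/(1+0.031)^t    t·PV        t(t+1)·PV
  1        20.00        19.3986        19.3986          38.7973
  2        20.00        18.8154        37.6307         112.8922
  3        20.00        18.2496        54.7489         218.9955
  4        20.00        17.7009        70.8036         354.0180
  5       520.00       446.3854     2,231.9272      13,391.5631
  Σ                    520.5500     2,414.5090      14,116.2661
P = 520.5500.
Convexity = Σ t(t+1)·PV / [P·(1+y)²] = 14,116.2661 / (520.5500 × 1.062961) = 25.51174.

25.51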